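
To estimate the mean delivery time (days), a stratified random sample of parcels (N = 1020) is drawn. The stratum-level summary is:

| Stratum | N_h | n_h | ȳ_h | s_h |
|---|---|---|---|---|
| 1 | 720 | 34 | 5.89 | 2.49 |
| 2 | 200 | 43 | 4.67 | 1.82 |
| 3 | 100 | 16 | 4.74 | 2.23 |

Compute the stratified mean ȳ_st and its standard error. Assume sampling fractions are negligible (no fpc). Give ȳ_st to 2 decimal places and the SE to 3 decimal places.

ȳ_st ≈ 5.54, SE ≈ 0.311

ȳ_st = Σ W_h ȳ_h = (720·5.89 + 200·4.67 + 100·4.74)/1020 = 5.53804
V̂(ȳ_st) = Σ W_h² s_h²/n_h, with W_h = N_h/N and N = 1020:
  stratum 1: (720/1020)²·2.49²/34 = 0.0908624
  stratum 2: (200/1020)²·1.82²/43 = 0.00296165
  stratum 3: (100/1020)²·2.23²/16 = 0.00298737
V̂(ȳ_st) = 0.0968115
SE(ȳ_st) = √0.0968115 = 0.311145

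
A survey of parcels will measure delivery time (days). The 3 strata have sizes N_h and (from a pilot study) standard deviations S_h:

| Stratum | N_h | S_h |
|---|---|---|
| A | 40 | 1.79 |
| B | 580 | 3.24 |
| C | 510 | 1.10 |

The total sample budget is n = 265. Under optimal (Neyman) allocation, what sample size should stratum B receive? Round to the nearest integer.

Neyman allocation: n_h = n · N_h S_h / Σ N_i S_i, with n = 265.
  stratum A: N_h·S_h = 40·1.79 = 71.60
  stratum B: N_h·S_h = 580·3.24 = 1879.20
  stratum C: N_h·S_h = 510·1.10 = 561.00
Σ N_h S_h = 2511.80
n for stratum B = 265·1879.20/2511.80 = 198.259 → 198

198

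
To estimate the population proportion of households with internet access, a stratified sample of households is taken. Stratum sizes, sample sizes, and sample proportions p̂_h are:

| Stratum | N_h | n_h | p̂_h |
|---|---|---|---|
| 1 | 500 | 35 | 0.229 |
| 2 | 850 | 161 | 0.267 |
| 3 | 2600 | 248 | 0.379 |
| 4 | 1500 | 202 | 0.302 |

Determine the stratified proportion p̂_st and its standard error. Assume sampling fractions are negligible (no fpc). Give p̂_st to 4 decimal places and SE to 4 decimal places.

p̂_st ≈ 0.3266, SE ≈ 0.0192

N = 5450; stratum weights W_h = N_h/N.
p̂_st = Σ W_h p̂_h = (500·0.229 + 850·0.267 + 2600·0.379 + 1500·0.302)/5450 = 0.32658
V̂(p̂_st) = Σ W_h² p̂_h(1−p̂_h)/(n_h−1):
  stratum 1: (500/5450)²·0.229·0.771/34 = 4.37077e-05
  stratum 2: (850/5450)²·0.267·0.733/160 = 2.97536e-05
  stratum 3: (2600/5450)²·0.379·0.621/247 = 0.000216864
  stratum 4: (1500/5450)²·0.302·0.698/201 = 7.9443e-05
V̂(p̂_st) = 0.000369768; SE = √V̂ = 0.0192294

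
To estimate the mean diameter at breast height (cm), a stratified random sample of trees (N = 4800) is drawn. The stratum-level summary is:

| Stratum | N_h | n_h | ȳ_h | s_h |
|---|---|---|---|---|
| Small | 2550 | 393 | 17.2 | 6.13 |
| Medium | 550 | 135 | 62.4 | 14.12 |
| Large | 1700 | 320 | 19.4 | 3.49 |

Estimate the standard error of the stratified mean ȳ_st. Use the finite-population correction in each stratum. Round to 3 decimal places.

SE(ȳ_st) ≈ 0.203

V̂(ȳ_st) = Σ W_h² (1 − n_h/N_h) s_h²/n_h, with W_h = N_h/N and N = 4800:
  stratum Small: (2550/4800)²·(1 − 393/2550)·6.13²/393 = 0.0228263
  stratum Medium: (550/4800)²·(1 − 135/550)·14.12²/135 = 0.0146307
  stratum Large: (1700/4800)²·(1 − 320/1700)·3.49²/320 = 0.00387567
V̂(ȳ_st) = 0.0413327
SE(ȳ_st) = √0.0413327 = 0.203304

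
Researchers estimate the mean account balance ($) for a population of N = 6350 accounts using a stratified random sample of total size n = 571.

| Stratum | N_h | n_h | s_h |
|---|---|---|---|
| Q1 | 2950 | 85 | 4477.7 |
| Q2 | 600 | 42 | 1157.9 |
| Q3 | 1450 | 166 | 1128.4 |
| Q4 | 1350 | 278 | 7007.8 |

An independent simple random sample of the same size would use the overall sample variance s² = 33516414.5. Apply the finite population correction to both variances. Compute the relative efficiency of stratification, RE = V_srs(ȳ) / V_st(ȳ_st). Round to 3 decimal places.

V̂(ȳ_st) = Σ W_h² (1 − n_h/N_h) s_h²/n_h, with W_h = N_h/N and N = 6350:
  stratum Q1: (2950/6350)²·(1 − 85/2950)·4477.7²/85 = 49441.3
  stratum Q2: (600/6350)²·(1 − 42/600)·1157.9²/42 = 265.052
  stratum Q3: (1450/6350)²·(1 − 166/1450)·1128.4²/166 = 354.163
  stratum Q4: (1350/6350)²·(1 − 278/1350)·7007.8²/278 = 6340.15
V_st = 56400.7
V_srs = (1 − 571/6350)·33516414.5/571 = 53419.6
Relative efficiency = V_srs / V_st = 53419.6/56400.7 = 0.9471

RE ≈ 0.947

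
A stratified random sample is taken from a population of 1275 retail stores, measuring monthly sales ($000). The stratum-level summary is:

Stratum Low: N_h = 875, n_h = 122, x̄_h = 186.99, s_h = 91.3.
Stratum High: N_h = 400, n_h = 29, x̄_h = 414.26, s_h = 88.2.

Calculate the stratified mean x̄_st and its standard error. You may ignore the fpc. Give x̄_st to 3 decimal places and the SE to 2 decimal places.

x̄_st ≈ 258.290, SE ≈ 7.65

x̄_st = Σ W_h x̄_h = (875·186.99 + 400·414.26)/1275 = 258.29039
V̂(x̄_st) = Σ W_h² s_h²/n_h, with W_h = N_h/N and N = 1275:
  stratum Low: (875/1275)²·91.3²/122 = 32.1794
  stratum High: (400/1275)²·88.2²/29 = 26.4021
V̂(x̄_st) = 58.5815
SE(x̄_st) = √58.5815 = 7.65385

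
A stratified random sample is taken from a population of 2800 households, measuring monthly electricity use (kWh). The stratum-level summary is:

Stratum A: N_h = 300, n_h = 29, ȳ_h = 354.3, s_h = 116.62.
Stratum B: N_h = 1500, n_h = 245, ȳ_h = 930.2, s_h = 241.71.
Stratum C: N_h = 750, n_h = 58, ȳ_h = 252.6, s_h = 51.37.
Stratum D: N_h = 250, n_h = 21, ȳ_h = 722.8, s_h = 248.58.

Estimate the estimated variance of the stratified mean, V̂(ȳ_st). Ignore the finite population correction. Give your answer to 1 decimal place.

V̂(ȳ_st) ≈ 100.5

V̂(ȳ_st) = Σ W_h² s_h²/n_h, with W_h = N_h/N and N = 2800:
  stratum A: (300/2800)²·116.62²/29 = 5.38362
  stratum B: (1500/2800)²·241.71²/245 = 68.4368
  stratum C: (750/2800)²·51.37²/58 = 3.26436
  stratum D: (250/2800)²·248.58²/21 = 23.4572
V̂(ȳ_st) = 100.542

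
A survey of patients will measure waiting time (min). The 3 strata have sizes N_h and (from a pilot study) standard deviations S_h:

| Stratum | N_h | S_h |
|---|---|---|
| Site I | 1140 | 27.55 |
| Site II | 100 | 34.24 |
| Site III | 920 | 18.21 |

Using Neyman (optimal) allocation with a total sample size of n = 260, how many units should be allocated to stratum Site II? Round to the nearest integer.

Neyman allocation: n_h = n · N_h S_h / Σ N_i S_i, with n = 260.
  stratum Site I: N_h·S_h = 1140·27.55 = 31407.00
  stratum Site II: N_h·S_h = 100·34.24 = 3424.00
  stratum Site III: N_h·S_h = 920·18.21 = 16753.20
Σ N_h S_h = 51584.20
n for stratum Site II = 260·3424.00/51584.20 = 17.258 → 17

17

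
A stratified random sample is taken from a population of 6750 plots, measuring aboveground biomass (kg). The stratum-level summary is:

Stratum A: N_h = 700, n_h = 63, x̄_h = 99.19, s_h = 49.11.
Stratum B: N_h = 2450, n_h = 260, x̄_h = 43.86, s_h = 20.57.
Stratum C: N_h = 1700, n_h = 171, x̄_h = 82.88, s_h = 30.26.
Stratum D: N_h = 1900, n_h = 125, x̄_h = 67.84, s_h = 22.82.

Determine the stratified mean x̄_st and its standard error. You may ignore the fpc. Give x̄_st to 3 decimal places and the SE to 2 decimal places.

x̄_st = Σ W_h x̄_h = (700·99.19 + 2450·43.86 + 1700·82.88 + 1900·67.84)/6750 = 66.17511
V̂(x̄_st) = Σ W_h² s_h²/n_h, with W_h = N_h/N and N = 6750:
  stratum A: (700/6750)²·49.11²/63 = 0.411707
  stratum B: (2450/6750)²·20.57²/260 = 0.214398
  stratum C: (1700/6750)²·30.26²/171 = 0.33965
  stratum D: (1900/6750)²·22.82²/125 = 0.330081
V̂(x̄_st) = 1.29584
SE(x̄_st) = √1.29584 = 1.13835

x̄_st ≈ 66.175, SE ≈ 1.14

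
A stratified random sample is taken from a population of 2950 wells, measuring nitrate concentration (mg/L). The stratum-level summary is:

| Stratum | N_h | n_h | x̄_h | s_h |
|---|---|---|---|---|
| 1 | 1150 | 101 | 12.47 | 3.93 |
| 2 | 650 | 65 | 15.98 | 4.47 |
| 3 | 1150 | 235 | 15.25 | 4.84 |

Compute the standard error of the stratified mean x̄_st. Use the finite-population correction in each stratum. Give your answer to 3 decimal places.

V̂(x̄_st) = Σ W_h² (1 − n_h/N_h) s_h²/n_h, with W_h = N_h/N and N = 2950:
  stratum 1: (1150/2950)²·(1 − 101/1150)·3.93²/101 = 0.0211979
  stratum 2: (650/2950)²·(1 − 65/650)·4.47²/65 = 0.0134316
  stratum 3: (1150/2950)²·(1 − 235/1150)·4.84²/235 = 0.0120531
V̂(x̄_st) = 0.0466826
SE(x̄_st) = √0.0466826 = 0.216061

SE(x̄_st) ≈ 0.216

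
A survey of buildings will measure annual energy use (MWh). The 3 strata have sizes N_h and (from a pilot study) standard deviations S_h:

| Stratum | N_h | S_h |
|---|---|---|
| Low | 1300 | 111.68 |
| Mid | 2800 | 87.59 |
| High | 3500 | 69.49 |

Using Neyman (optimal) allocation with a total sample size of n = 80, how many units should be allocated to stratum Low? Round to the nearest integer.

Neyman allocation: n_h = n · N_h S_h / Σ N_i S_i, with n = 80.
  stratum Low: N_h·S_h = 1300·111.68 = 145184.00
  stratum Mid: N_h·S_h = 2800·87.59 = 245252.00
  stratum High: N_h·S_h = 3500·69.49 = 243215.00
Σ N_h S_h = 633651.00
n for stratum Low = 80·145184.00/633651.00 = 18.330 → 18

18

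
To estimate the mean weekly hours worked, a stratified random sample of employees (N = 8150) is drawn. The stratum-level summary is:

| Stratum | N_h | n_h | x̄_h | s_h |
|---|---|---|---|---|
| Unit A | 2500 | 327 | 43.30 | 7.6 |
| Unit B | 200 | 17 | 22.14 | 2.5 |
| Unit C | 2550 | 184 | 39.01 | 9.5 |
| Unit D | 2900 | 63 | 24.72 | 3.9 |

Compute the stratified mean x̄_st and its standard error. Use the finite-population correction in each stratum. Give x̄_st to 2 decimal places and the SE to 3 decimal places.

x̄_st ≈ 34.83, SE ≈ 0.299

x̄_st = Σ W_h x̄_h = (2500·43.30 + 200·22.14 + 2550·39.01 + 2900·24.72)/8150 = 34.82718
V̂(x̄_st) = Σ W_h² (1 − n_h/N_h) s_h²/n_h, with W_h = N_h/N and N = 8150:
  stratum Unit A: (2500/8150)²·(1 − 327/2500)·7.6²/327 = 0.0144465
  stratum Unit B: (200/8150)²·(1 − 17/200)·2.5²/17 = 0.00020258
  stratum Unit C: (2550/8150)²·(1 − 184/2550)·9.5²/184 = 0.0445522
  stratum Unit D: (2900/8150)²·(1 − 63/2900)·3.9²/63 = 0.0299041
V̂(x̄_st) = 0.0891054
SE(x̄_st) = √0.0891054 = 0.298505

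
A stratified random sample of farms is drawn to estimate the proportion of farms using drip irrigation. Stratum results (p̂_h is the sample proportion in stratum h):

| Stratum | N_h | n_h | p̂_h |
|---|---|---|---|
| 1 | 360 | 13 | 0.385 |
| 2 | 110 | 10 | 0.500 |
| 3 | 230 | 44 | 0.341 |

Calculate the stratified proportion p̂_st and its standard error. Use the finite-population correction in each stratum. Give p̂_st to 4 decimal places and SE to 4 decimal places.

p̂_st ≈ 0.3886, SE ≈ 0.0782

N = 700; stratum weights W_h = N_h/N.
p̂_st = Σ W_h p̂_h = (360·0.385 + 110·0.500 + 230·0.341)/700 = 0.38861
V̂(p̂_st) = Σ W_h² (1 − n_h/N_h) p̂_h(1−p̂_h)/(n_h−1):
  stratum 1: (360/700)²·(1 − 13/360)·0.385·0.615/12 = 0.00503026
  stratum 2: (110/700)²·(1 − 10/110)·0.500·0.500/9 = 0.000623583
  stratum 3: (230/700)²·(1 − 44/230)·0.341·0.659/43 = 0.000456264
V̂(p̂_st) = 0.00611011; SE = √V̂ = 0.0781672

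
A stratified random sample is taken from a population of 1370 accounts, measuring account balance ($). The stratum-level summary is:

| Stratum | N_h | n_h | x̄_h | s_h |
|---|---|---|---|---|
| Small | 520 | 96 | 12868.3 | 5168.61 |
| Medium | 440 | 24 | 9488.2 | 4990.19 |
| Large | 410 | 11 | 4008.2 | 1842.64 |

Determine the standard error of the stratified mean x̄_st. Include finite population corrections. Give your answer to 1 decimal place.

SE(x̄_st) ≈ 401.0

V̂(x̄_st) = Σ W_h² (1 − n_h/N_h) s_h²/n_h, with W_h = N_h/N and N = 1370:
  stratum Small: (520/1370)²·(1 − 96/520)·5168.61²/96 = 32689.2
  stratum Medium: (440/1370)²·(1 − 24/440)·4990.19²/24 = 101188
  stratum Large: (410/1370)²·(1 − 11/410)·1842.64²/11 = 26903.2
V̂(x̄_st) = 160780
SE(x̄_st) = √160780 = 400.974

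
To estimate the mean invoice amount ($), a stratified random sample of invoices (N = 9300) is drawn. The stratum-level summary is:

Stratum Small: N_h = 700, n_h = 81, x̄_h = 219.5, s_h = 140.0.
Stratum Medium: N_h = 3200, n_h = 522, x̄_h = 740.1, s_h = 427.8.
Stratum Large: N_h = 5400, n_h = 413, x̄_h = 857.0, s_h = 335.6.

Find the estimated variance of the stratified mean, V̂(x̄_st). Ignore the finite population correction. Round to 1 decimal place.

V̂(x̄_st) ≈ 134.8

V̂(x̄_st) = Σ W_h² s_h²/n_h, with W_h = N_h/N and N = 9300:
  stratum Small: (700/9300)²·140.0²/81 = 1.37089
  stratum Medium: (3200/9300)²·427.8²/522 = 41.5093
  stratum Large: (5400/9300)²·335.6²/413 = 91.9423
V̂(x̄_st) = 134.822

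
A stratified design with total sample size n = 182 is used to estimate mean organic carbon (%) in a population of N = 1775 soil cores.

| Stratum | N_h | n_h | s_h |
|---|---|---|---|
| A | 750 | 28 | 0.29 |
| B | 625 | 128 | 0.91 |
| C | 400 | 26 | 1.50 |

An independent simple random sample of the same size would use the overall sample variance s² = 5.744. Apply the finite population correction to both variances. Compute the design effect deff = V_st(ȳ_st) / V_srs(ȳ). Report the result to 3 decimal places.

deff ≈ 0.186

V̂(ȳ_st) = Σ W_h² (1 − n_h/N_h) s_h²/n_h, with W_h = N_h/N and N = 1775:
  stratum A: (750/1775)²·(1 − 28/750)·0.29²/28 = 0.000516226
  stratum B: (625/1775)²·(1 − 128/625)·0.91²/128 = 0.000637841
  stratum C: (400/1775)²·(1 − 26/400)·1.50²/26 = 0.00410907
V_st = 0.00526314
V_srs = (1 − 182/1775)·5.744/182 = 0.0283244
deff = V_st / V_srs = 0.00526314/0.0283244 = 0.1858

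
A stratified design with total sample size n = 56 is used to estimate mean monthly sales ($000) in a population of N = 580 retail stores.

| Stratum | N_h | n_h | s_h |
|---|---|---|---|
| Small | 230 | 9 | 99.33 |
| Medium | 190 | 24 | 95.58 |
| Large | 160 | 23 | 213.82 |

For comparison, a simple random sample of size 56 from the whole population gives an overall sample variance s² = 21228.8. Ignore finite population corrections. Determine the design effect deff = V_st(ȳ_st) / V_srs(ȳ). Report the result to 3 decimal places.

deff ≈ 0.962

V̂(ȳ_st) = Σ W_h² s_h²/n_h, with W_h = N_h/N and N = 580:
  stratum Small: (230/580)²·99.33²/9 = 172.392
  stratum Medium: (190/580)²·95.58²/24 = 40.8483
  stratum Large: (160/580)²·213.82²/23 = 151.27
V_st = 364.511
V_srs = s²/n = 21228.8/56 = 379.086
deff = V_st / V_srs = 364.511/379.086 = 0.9616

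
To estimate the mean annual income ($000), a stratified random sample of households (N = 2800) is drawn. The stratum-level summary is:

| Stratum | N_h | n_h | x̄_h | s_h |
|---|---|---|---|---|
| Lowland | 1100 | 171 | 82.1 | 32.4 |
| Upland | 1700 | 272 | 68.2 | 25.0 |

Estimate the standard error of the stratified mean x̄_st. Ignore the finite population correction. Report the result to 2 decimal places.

V̂(x̄_st) = Σ W_h² s_h²/n_h, with W_h = N_h/N and N = 2800:
  stratum Lowland: (1100/2800)²·32.4²/171 = 0.947465
  stratum Upland: (1700/2800)²·25.0²/272 = 0.847018
V̂(x̄_st) = 1.79448
SE(x̄_st) = √1.79448 = 1.33958

SE(x̄_st) ≈ 1.34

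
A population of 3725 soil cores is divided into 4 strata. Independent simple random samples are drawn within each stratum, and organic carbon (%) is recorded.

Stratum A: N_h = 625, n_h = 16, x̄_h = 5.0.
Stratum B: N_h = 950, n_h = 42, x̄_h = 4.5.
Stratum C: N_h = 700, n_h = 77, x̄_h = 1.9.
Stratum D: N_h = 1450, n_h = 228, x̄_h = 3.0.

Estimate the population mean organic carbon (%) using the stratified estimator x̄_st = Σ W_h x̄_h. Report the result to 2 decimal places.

N = Σ N_h = 3725. Stratum weights W_h = N_h/N.
x̄_st = (625·5.0 + 950·4.5 + 700·1.9 + 1450·3.0) / 3725 = 3.5114

x̄_st ≈ 3.51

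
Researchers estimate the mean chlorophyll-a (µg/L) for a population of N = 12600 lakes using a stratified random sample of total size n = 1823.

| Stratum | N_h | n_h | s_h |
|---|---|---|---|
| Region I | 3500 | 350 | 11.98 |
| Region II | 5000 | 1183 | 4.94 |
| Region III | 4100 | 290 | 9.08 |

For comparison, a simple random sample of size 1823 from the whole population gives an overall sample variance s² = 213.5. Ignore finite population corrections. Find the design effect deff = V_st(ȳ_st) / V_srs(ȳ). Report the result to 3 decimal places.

deff ≈ 0.555

V̂(ȳ_st) = Σ W_h² s_h²/n_h, with W_h = N_h/N and N = 12600:
  stratum Region I: (3500/12600)²·11.98²/350 = 0.0316403
  stratum Region II: (5000/12600)²·4.94²/1183 = 0.00324839
  stratum Region III: (4100/12600)²·9.08²/290 = 0.0301023
V_st = 0.064991
V_srs = s²/n = 213.5/1823 = 0.117115
deff = V_st / V_srs = 0.064991/0.117115 = 0.5549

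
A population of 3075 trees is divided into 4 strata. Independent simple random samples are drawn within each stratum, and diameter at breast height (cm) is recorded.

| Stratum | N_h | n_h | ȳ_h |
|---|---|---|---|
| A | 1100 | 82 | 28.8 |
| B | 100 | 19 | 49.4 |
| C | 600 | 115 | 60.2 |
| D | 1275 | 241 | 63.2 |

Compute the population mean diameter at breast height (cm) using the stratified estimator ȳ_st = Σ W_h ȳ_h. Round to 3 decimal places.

ȳ_st ≈ 49.860

N = Σ N_h = 3075. Stratum weights W_h = N_h/N.
ȳ_st = (1100·28.8 + 100·49.4 + 600·60.2 + 1275·63.2) / 3075 = 49.86016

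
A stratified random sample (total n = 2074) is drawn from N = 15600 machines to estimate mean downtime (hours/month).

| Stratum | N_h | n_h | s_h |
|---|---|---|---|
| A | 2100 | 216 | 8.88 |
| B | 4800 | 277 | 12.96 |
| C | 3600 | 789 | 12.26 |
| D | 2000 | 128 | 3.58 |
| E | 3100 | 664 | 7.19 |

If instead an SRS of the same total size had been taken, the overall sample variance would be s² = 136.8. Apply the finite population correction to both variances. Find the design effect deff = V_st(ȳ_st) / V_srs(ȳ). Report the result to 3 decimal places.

deff ≈ 1.257

V̂(ȳ_st) = Σ W_h² (1 − n_h/N_h) s_h²/n_h, with W_h = N_h/N and N = 15600:
  stratum A: (2100/15600)²·(1 − 216/2100)·8.88²/216 = 0.00593503
  stratum B: (4800/15600)²·(1 − 277/4800)·12.96²/277 = 0.054094
  stratum C: (3600/15600)²·(1 − 789/3600)·12.26²/789 = 0.00792169
  stratum D: (2000/15600)²·(1 − 128/2000)·3.58²/128 = 0.00154043
  stratum E: (3100/15600)²·(1 − 664/3100)·7.19²/664 = 0.0024159
V_st = 0.071907
V_srs = (1 − 2074/15600)·136.8/2074 = 0.0571903
deff = V_st / V_srs = 0.071907/0.0571903 = 1.2573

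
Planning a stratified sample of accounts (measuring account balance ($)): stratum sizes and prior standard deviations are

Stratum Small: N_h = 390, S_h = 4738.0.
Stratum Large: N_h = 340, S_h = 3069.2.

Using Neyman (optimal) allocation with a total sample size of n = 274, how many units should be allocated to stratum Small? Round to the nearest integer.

Neyman allocation: n_h = n · N_h S_h / Σ N_i S_i, with n = 274.
  stratum Small: N_h·S_h = 390·4738.0 = 1847820.00
  stratum Large: N_h·S_h = 340·3069.2 = 1043528.00
Σ N_h S_h = 2891348.00
n for stratum Small = 274·1847820.00/2891348.00 = 175.110 → 175

175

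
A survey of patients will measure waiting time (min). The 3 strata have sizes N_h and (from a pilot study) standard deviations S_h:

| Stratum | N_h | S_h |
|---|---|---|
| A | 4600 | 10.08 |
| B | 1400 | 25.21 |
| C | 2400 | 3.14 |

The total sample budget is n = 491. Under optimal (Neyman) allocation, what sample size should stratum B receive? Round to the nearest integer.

Neyman allocation: n_h = n · N_h S_h / Σ N_i S_i, with n = 491.
  stratum A: N_h·S_h = 4600·10.08 = 46368.00
  stratum B: N_h·S_h = 1400·25.21 = 35294.00
  stratum C: N_h·S_h = 2400·3.14 = 7536.00
Σ N_h S_h = 89198.00
n for stratum B = 491·35294.00/89198.00 = 194.280 → 194

194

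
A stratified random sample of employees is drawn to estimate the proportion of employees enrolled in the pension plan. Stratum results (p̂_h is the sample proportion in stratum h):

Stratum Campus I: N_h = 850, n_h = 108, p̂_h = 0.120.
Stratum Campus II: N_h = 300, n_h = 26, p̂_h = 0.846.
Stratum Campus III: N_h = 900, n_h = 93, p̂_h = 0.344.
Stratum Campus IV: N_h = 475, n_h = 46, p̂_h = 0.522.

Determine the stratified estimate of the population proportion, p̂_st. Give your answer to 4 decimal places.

N = 2525; stratum weights W_h = N_h/N.
p̂_st = Σ W_h p̂_h = (850·0.120 + 300·0.846 + 900·0.344 + 475·0.522)/2525 = 0.36172

p̂_st ≈ 0.3617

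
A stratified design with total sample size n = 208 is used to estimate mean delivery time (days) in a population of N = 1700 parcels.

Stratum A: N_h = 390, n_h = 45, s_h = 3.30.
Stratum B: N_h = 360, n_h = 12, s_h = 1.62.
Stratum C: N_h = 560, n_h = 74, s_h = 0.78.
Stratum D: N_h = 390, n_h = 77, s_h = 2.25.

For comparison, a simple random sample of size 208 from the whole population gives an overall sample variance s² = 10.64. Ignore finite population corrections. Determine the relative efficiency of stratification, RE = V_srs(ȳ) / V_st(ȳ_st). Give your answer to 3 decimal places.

RE ≈ 1.902

V̂(ȳ_st) = Σ W_h² s_h²/n_h, with W_h = N_h/N and N = 1700:
  stratum A: (390/1700)²·3.30²/45 = 0.0127364
  stratum B: (360/1700)²·1.62²/12 = 0.00980745
  stratum C: (560/1700)²·0.78²/74 = 0.000892146
  stratum D: (390/1700)²·2.25²/77 = 0.00346024
V_st = 0.0268962
V_srs = s²/n = 10.64/208 = 0.0511538
Relative efficiency = V_srs / V_st = 0.0511538/0.0268962 = 1.9019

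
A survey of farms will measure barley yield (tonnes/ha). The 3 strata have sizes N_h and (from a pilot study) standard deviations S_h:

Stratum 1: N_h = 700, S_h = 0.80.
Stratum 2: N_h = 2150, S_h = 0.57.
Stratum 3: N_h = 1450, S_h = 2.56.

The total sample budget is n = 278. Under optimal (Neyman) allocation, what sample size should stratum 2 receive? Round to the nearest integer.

Neyman allocation: n_h = n · N_h S_h / Σ N_i S_i, with n = 278.
  stratum 1: N_h·S_h = 700·0.80 = 560.00
  stratum 2: N_h·S_h = 2150·0.57 = 1225.50
  stratum 3: N_h·S_h = 1450·2.56 = 3712.00
Σ N_h S_h = 5497.50
n for stratum 2 = 278·1225.50/5497.50 = 61.972 → 62

62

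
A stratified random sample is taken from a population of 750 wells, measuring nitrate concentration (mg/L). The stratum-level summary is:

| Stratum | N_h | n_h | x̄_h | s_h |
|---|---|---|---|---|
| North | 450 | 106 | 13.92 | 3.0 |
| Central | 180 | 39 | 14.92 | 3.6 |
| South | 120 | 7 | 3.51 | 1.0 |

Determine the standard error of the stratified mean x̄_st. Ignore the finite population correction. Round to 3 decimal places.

V̂(x̄_st) = Σ W_h² s_h²/n_h, with W_h = N_h/N and N = 750:
  stratum North: (450/750)²·3.0²/106 = 0.030566
  stratum Central: (180/750)²·3.6²/39 = 0.0191409
  stratum South: (120/750)²·1.0²/7 = 0.00365714
V̂(x̄_st) = 0.0533641
SE(x̄_st) = √0.0533641 = 0.231007

SE(x̄_st) ≈ 0.231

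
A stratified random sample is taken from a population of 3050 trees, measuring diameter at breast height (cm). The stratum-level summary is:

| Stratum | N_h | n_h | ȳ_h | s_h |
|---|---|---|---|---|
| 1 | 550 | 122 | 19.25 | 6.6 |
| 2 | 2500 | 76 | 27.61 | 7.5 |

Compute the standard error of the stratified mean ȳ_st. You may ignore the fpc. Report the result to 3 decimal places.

SE(ȳ_st) ≈ 0.713

V̂(ȳ_st) = Σ W_h² s_h²/n_h, with W_h = N_h/N and N = 3050:
  stratum 1: (550/3050)²·6.6²/122 = 0.0116106
  stratum 2: (2500/3050)²·7.5²/76 = 0.497267
V̂(ȳ_st) = 0.508877
SE(ȳ_st) = √0.508877 = 0.713356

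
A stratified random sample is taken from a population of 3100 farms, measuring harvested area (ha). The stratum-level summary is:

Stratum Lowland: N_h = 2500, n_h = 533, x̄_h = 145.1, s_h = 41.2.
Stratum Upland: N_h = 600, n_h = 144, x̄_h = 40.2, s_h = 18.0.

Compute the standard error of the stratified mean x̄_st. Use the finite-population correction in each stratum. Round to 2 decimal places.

V̂(x̄_st) = Σ W_h² (1 − n_h/N_h) s_h²/n_h, with W_h = N_h/N and N = 3100:
  stratum Lowland: (2500/3100)²·(1 − 533/2500)·41.2²/533 = 1.62963
  stratum Upland: (600/3100)²·(1 − 144/600)·18.0²/144 = 0.0640583
V̂(x̄_st) = 1.69369
SE(x̄_st) = √1.69369 = 1.30142

SE(x̄_st) ≈ 1.30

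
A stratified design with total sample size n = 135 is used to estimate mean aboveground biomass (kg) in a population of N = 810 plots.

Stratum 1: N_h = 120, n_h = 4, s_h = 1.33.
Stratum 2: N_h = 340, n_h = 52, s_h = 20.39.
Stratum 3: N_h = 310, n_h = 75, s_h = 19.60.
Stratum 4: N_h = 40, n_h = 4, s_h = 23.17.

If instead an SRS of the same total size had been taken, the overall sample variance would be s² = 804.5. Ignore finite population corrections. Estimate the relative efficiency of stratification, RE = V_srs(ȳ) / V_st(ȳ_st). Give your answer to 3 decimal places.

V̂(ȳ_st) = Σ W_h² s_h²/n_h, with W_h = N_h/N and N = 810:
  stratum 1: (120/810)²·1.33²/4 = 0.0097059
  stratum 2: (340/810)²·20.39²/52 = 1.4087
  stratum 3: (310/810)²·19.60²/75 = 0.750247
  stratum 4: (40/810)²·23.17²/4 = 0.327297
V_st = 2.49595
V_srs = s²/n = 804.5/135 = 5.95926
Relative efficiency = V_srs / V_st = 5.95926/2.49595 = 2.3876

RE ≈ 2.388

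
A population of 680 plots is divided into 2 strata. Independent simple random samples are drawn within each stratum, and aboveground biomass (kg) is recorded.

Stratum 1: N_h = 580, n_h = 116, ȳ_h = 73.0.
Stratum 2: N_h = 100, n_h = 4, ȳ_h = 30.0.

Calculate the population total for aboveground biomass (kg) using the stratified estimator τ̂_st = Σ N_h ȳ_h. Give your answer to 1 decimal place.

τ̂_st = Σ N_h ȳ_h = 580·73.0 + 100·30.0 = 45340.0

τ̂_st ≈ 45340.0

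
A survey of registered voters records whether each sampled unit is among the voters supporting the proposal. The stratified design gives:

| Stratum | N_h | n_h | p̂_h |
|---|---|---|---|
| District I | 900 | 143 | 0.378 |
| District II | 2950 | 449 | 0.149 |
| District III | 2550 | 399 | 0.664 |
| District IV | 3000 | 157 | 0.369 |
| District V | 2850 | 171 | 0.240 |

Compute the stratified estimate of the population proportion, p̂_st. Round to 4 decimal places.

N = 12250; stratum weights W_h = N_h/N.
p̂_st = Σ W_h p̂_h = (900·0.378 + 2950·0.149 + 2550·0.664 + 3000·0.369 + 2850·0.240)/12250 = 0.34808

p̂_st ≈ 0.3481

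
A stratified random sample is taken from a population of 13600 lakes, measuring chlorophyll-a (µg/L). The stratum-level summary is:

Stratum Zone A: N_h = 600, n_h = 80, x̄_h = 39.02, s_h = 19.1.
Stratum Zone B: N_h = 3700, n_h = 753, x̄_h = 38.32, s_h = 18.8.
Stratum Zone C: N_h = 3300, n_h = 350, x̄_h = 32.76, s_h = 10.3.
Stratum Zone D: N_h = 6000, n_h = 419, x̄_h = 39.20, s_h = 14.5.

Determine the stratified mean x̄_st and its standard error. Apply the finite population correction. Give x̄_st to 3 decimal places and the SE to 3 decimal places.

x̄_st = Σ W_h x̄_h = (600·39.02 + 3700·38.32 + 3300·32.76 + 6000·39.20)/13600 = 37.39000
V̂(x̄_st) = Σ W_h² (1 − n_h/N_h) s_h²/n_h, with W_h = N_h/N and N = 13600:
  stratum Zone A: (600/13600)²·(1 − 80/600)·19.1²/80 = 0.00769225
  stratum Zone B: (3700/13600)²·(1 − 753/3700)·18.8²/753 = 0.027671
  stratum Zone C: (3300/13600)²·(1 − 350/3300)·10.3²/350 = 0.0159538
  stratum Zone D: (6000/13600)²·(1 − 419/6000)·14.5²/419 = 0.0908463
V̂(x̄_st) = 0.142163
SE(x̄_st) = √0.142163 = 0.377046

x̄_st ≈ 37.390, SE ≈ 0.377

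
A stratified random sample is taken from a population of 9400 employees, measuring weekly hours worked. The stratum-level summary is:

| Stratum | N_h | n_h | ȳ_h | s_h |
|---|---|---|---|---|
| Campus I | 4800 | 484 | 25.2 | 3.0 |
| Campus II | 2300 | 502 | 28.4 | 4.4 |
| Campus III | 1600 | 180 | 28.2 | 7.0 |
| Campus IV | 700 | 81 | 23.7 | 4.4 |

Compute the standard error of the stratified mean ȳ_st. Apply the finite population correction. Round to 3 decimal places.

V̂(ȳ_st) = Σ W_h² (1 − n_h/N_h) s_h²/n_h, with W_h = N_h/N and N = 9400:
  stratum Campus I: (4800/9400)²·(1 − 484/4800)·3.0²/484 = 0.00435978
  stratum Campus II: (2300/9400)²·(1 − 502/2300)·4.4²/502 = 0.00180494
  stratum Campus III: (1600/9400)²·(1 − 180/1600)·7.0²/180 = 0.00699965
  stratum Campus IV: (700/9400)²·(1 − 81/700)·4.4²/81 = 0.00117207
V̂(ȳ_st) = 0.0143364
SE(ȳ_st) = √0.0143364 = 0.119735

SE(ȳ_st) ≈ 0.120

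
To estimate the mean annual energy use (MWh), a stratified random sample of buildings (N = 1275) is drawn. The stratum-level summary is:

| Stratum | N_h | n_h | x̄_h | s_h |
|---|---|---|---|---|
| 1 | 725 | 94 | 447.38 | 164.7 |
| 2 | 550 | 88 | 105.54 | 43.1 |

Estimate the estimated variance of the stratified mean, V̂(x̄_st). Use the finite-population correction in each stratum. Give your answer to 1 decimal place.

V̂(x̄_st) ≈ 84.5

V̂(x̄_st) = Σ W_h² (1 − n_h/N_h) s_h²/n_h, with W_h = N_h/N and N = 1275:
  stratum 1: (725/1275)²·(1 − 94/725)·164.7²/94 = 81.2094
  stratum 2: (550/1275)²·(1 − 88/550)·43.1²/88 = 3.29956
V̂(x̄_st) = 84.509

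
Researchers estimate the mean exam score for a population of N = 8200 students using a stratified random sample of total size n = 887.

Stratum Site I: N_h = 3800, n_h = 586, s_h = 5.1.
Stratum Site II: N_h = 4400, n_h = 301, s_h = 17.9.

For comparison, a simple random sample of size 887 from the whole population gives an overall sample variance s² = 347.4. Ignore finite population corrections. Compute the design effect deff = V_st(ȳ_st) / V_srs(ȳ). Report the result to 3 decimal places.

V̂(ȳ_st) = Σ W_h² s_h²/n_h, with W_h = N_h/N and N = 8200:
  stratum Site I: (3800/8200)²·5.1²/586 = 0.00953196
  stratum Site II: (4400/8200)²·17.9²/301 = 0.306491
V_st = 0.316023
V_srs = s²/n = 347.4/887 = 0.391657
deff = V_st / V_srs = 0.316023/0.391657 = 0.8069

deff ≈ 0.807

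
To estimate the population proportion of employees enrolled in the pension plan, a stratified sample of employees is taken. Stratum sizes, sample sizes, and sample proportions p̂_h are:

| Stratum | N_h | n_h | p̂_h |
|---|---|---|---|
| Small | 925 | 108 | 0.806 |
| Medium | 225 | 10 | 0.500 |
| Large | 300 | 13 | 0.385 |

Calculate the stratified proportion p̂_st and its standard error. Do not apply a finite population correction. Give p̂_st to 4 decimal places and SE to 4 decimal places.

p̂_st ≈ 0.6714, SE ≈ 0.0459

N = 1450; stratum weights W_h = N_h/N.
p̂_st = Σ W_h p̂_h = (925·0.806 + 225·0.500 + 300·0.385)/1450 = 0.67141
V̂(p̂_st) = Σ W_h² p̂_h(1−p̂_h)/(n_h−1):
  stratum Small: (925/1450)²·0.806·0.194/107 = 0.000594703
  stratum Medium: (225/1450)²·0.500·0.500/9 = 0.000668847
  stratum Large: (300/1450)²·0.385·0.615/12 = 0.00084462
V̂(p̂_st) = 0.00210817; SE = √V̂ = 0.0459148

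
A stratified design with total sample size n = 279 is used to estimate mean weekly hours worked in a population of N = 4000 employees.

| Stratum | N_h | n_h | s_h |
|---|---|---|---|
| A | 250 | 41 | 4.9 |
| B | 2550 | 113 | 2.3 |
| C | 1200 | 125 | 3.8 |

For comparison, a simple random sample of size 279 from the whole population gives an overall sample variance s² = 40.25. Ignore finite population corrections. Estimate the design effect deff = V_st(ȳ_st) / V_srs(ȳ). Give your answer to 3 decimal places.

V̂(ȳ_st) = Σ W_h² s_h²/n_h, with W_h = N_h/N and N = 4000:
  stratum A: (250/4000)²·4.9²/41 = 0.00228754
  stratum B: (2550/4000)²·2.3²/113 = 0.0190256
  stratum C: (1200/4000)²·3.8²/125 = 0.0103968
V_st = 0.0317099
V_srs = s²/n = 40.25/279 = 0.144265
deff = V_st / V_srs = 0.0317099/0.144265 = 0.2198

deff ≈ 0.220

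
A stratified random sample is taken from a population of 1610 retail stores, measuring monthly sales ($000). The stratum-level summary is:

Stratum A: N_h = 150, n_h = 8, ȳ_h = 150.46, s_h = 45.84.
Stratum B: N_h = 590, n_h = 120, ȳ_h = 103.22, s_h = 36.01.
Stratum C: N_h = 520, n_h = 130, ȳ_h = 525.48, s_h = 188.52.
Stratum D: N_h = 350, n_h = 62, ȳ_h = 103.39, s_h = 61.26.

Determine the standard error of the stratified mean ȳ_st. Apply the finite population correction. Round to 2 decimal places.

SE(ȳ_st) ≈ 5.20

V̂(ȳ_st) = Σ W_h² (1 − n_h/N_h) s_h²/n_h, with W_h = N_h/N and N = 1610:
  stratum A: (150/1610)²·(1 − 8/150)·45.84²/8 = 2.15838
  stratum B: (590/1610)²·(1 − 120/590)·36.01²/120 = 1.15601
  stratum C: (520/1610)²·(1 − 130/520)·188.52²/130 = 21.3889
  stratum D: (350/1610)²·(1 − 62/350)·61.26²/62 = 2.35381
V̂(ȳ_st) = 27.0571
SE(ȳ_st) = √27.0571 = 5.20164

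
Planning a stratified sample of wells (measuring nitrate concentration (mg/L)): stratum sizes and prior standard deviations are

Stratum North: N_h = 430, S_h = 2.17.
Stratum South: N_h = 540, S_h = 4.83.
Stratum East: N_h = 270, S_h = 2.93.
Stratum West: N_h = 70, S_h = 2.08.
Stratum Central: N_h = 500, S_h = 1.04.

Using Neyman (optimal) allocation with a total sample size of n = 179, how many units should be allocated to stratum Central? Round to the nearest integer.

19

Neyman allocation: n_h = n · N_h S_h / Σ N_i S_i, with n = 179.
  stratum North: N_h·S_h = 430·2.17 = 933.10
  stratum South: N_h·S_h = 540·4.83 = 2608.20
  stratum East: N_h·S_h = 270·2.93 = 791.10
  stratum West: N_h·S_h = 70·2.08 = 145.60
  stratum Central: N_h·S_h = 500·1.04 = 520.00
Σ N_h S_h = 4998.00
n for stratum Central = 179·520.00/4998.00 = 18.623 → 19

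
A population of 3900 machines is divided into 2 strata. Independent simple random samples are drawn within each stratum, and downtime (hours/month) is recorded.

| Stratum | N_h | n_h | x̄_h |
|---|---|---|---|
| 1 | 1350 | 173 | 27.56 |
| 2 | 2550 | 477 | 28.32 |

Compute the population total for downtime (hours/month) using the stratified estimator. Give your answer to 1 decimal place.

τ̂_st = Σ N_h x̄_h = 1350·27.56 + 2550·28.32 = 109422.0

τ̂_st ≈ 109422.0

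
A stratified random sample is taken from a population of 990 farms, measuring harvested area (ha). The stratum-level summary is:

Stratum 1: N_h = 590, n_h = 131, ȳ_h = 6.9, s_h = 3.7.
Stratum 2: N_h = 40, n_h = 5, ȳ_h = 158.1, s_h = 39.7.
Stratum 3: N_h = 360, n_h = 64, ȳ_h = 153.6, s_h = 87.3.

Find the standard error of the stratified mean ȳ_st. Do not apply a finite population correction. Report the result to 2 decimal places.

SE(ȳ_st) ≈ 4.04

V̂(ȳ_st) = Σ W_h² s_h²/n_h, with W_h = N_h/N and N = 990:
  stratum 1: (590/990)²·3.7²/131 = 0.0371164
  stratum 2: (40/990)²·39.7²/5 = 0.514589
  stratum 3: (360/990)²·87.3²/64 = 15.7465
V̂(ȳ_st) = 16.2982
SE(ȳ_st) = √16.2982 = 4.0371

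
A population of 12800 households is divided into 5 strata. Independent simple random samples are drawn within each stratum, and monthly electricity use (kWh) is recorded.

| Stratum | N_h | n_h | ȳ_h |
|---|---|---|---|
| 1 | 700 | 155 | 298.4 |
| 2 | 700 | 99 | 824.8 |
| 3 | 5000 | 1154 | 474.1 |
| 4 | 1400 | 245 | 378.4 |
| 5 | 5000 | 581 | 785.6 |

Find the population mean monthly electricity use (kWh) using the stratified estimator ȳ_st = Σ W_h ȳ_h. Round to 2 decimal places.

N = Σ N_h = 12800. Stratum weights W_h = N_h/N.
ȳ_st = (700·298.4 + 700·824.8 + 5000·474.1 + 1400·378.4 + 5000·785.6) / 12800 = 594.8828

ȳ_st ≈ 594.88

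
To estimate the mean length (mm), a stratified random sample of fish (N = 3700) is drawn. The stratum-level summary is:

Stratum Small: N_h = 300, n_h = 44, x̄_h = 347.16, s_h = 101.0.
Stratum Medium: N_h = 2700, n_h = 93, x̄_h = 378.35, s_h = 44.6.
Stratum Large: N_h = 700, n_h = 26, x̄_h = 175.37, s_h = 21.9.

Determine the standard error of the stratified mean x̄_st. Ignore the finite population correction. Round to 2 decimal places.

V̂(x̄_st) = Σ W_h² s_h²/n_h, with W_h = N_h/N and N = 3700:
  stratum Small: (300/3700)²·101.0²/44 = 1.52415
  stratum Medium: (2700/3700)²·44.6²/93 = 11.3897
  stratum Large: (700/3700)²·21.9²/26 = 0.660249
V̂(x̄_st) = 13.5741
SE(x̄_st) = √13.5741 = 3.6843

SE(x̄_st) ≈ 3.68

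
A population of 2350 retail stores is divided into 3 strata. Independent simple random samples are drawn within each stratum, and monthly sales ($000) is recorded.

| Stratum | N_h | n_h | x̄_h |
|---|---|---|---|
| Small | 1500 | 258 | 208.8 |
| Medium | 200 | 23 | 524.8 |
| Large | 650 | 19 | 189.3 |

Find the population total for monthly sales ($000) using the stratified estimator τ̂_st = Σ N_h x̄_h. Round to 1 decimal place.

τ̂_st = Σ N_h x̄_h = 1500·208.8 + 200·524.8 + 650·189.3 = 541205.0

τ̂_st ≈ 541205.0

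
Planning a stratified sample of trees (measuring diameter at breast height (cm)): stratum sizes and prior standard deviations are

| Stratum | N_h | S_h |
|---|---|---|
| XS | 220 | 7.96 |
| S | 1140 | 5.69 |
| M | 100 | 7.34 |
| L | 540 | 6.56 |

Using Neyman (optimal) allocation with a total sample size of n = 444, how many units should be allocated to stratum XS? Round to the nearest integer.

62

Neyman allocation: n_h = n · N_h S_h / Σ N_i S_i, with n = 444.
  stratum XS: N_h·S_h = 220·7.96 = 1751.20
  stratum S: N_h·S_h = 1140·5.69 = 6486.60
  stratum M: N_h·S_h = 100·7.34 = 734.00
  stratum L: N_h·S_h = 540·6.56 = 3542.40
Σ N_h S_h = 12514.20
n for stratum XS = 444·1751.20/12514.20 = 62.132 → 62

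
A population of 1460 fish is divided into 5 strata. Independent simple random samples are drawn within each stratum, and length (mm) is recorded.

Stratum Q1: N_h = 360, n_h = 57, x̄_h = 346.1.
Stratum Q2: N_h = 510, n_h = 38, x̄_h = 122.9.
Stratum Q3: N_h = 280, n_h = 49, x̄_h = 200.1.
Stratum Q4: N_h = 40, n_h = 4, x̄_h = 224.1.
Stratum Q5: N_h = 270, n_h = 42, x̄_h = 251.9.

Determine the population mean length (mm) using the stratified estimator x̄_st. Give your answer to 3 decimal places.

x̄_st ≈ 219.370

N = Σ N_h = 1460. Stratum weights W_h = N_h/N.
x̄_st = (360·346.1 + 510·122.9 + 280·200.1 + 40·224.1 + 270·251.9) / 1460 = 219.36986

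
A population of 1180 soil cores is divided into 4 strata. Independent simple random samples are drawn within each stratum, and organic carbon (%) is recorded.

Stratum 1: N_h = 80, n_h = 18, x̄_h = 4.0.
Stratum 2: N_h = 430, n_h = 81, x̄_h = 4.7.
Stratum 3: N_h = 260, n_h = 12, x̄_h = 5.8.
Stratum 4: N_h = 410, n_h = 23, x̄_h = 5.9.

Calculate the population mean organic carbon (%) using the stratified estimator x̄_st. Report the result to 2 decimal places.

x̄_st ≈ 5.31

N = Σ N_h = 1180. Stratum weights W_h = N_h/N.
x̄_st = (80·4.0 + 430·4.7 + 260·5.8 + 410·5.9) / 1180 = 5.3119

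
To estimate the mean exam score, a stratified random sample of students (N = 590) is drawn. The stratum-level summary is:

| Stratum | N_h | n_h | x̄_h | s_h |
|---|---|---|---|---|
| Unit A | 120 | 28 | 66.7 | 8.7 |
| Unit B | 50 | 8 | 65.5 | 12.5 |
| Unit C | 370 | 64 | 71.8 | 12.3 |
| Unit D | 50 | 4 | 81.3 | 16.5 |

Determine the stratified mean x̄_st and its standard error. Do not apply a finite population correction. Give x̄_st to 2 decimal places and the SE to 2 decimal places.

x̄_st = Σ W_h x̄_h = (120·66.7 + 50·65.5 + 370·71.8 + 50·81.3)/590 = 71.03390
V̂(x̄_st) = Σ W_h² s_h²/n_h, with W_h = N_h/N and N = 590:
  stratum Unit A: (120/590)²·8.7²/28 = 0.111825
  stratum Unit B: (50/590)²·12.5²/8 = 0.14027
  stratum Unit C: (370/590)²·12.3²/64 = 0.929672
  stratum Unit D: (50/590)²·16.5²/4 = 0.488814
V̂(x̄_st) = 1.67058
SE(x̄_st) = √1.67058 = 1.29251

x̄_st ≈ 71.03, SE ≈ 1.29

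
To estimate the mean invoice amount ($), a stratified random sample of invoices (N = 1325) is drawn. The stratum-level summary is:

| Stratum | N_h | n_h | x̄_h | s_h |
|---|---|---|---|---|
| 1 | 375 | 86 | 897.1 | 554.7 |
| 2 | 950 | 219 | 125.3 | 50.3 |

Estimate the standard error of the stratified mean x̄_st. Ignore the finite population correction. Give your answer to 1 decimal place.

SE(x̄_st) ≈ 17.1

V̂(x̄_st) = Σ W_h² s_h²/n_h, with W_h = N_h/N and N = 1325:
  stratum 1: (375/1325)²·554.7²/86 = 286.582
  stratum 2: (950/1325)²·50.3²/219 = 5.93892
V̂(x̄_st) = 292.521
SE(x̄_st) = √292.521 = 17.1032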